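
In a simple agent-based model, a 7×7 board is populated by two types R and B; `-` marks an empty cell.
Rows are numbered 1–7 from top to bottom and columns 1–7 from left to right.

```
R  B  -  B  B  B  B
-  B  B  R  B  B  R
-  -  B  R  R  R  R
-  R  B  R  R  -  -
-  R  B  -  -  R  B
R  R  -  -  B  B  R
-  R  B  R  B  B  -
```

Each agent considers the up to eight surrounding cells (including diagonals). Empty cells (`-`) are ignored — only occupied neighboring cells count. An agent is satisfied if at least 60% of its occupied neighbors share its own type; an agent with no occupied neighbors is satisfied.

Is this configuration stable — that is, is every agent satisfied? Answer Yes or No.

No

(1,1)R 0/2 unhappy
(1,2)B 2/3 ok
(1,4)B 3/4 ok
(1,5)B 4/5 ok
(1,6)B 4/5 ok
(1,7)B 2/3 ok
(2,2)B 3/4 ok
(2,3)B 4/6 ok
(2,4)R 2/7 unhappy
(2,5)B 4/8 unhappy
(2,6)B 4/8 unhappy
(2,7)R 2/5 unhappy
(3,3)B 3/7 unhappy
(3,4)R 4/8 unhappy
(3,5)R 5/7 ok
(3,6)R 4/6 ok
(3,7)R 2/3 ok
(4,2)R 1/4 unhappy
(4,3)B 2/6 unhappy
(4,4)R 3/6 unhappy
(4,5)R 5/5 ok
(5,2)R 3/5 ok
(5,3)B 1/5 unhappy
(5,6)R 2/5 unhappy
(5,7)B 1/3 unhappy
(6,1)R 3/3 ok
(6,2)R 3/5 ok
(6,5)B 3/5 ok
(6,6)B 4/6 ok
(6,7)R 1/4 unhappy
(7,2)R 2/3 ok
(7,3)B 0/3 unhappy
(7,4)R 0/3 unhappy
(7,5)B 3/4 ok
(7,6)B 3/4 ok
For instance (1,1) has only 0/2 same-type neighbors, below 3/5.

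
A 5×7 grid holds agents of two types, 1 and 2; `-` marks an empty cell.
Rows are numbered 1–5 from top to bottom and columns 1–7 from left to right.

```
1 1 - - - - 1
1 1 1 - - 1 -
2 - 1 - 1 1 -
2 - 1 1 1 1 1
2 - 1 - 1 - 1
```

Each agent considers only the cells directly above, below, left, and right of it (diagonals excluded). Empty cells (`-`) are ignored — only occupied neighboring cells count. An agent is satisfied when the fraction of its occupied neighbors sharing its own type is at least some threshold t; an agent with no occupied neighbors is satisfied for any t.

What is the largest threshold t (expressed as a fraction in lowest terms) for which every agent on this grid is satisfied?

Row 1: (1,1)1 2/2 · (1,2)1 2/2 · (1,7)1 — no occupied neighbors
Row 2: (2,1)1 2/3 · (2,2)1 3/3 · (2,3)1 2/2 · (2,6)1 1/1
Row 3: (3,1)2 1/2 · (3,3)1 2/2 · (3,5)1 2/2 · (3,6)1 3/3
Row 4: (4,1)2 2/2 · (4,3)1 3/3 · (4,4)1 2/2 · (4,5)1 4/4 · (4,6)1 3/3 · (4,7)1 2/2
Row 5: (5,1)2 1/1 · (5,3)1 1/1 · (5,5)1 1/1 · (5,7)1 1/1
The smallest same-type fraction is 1/2 at (3,1), which reduces to 1/2. Any threshold above that leaves this agent unsatisfied.

1/2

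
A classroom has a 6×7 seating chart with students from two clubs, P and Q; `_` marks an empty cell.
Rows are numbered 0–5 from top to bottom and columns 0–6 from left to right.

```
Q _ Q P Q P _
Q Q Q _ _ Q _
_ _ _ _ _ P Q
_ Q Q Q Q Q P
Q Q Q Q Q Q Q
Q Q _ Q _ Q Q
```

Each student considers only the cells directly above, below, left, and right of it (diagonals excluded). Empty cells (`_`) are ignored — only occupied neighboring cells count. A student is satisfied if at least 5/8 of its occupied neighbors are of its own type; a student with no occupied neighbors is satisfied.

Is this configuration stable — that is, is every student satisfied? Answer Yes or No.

No

(0,0)Q 1/1 satisfied
(0,2)Q 1/2 not
(0,3)P 0/2 not
(0,4)Q 0/2 not
(0,5)P 0/2 not
(1,0)Q 2/2 satisfied
(1,1)Q 2/2 satisfied
(1,2)Q 2/2 satisfied
(1,5)Q 0/2 not
(2,5)P 0/3 not
(2,6)Q 0/2 not
(3,1)Q 2/2 satisfied
(3,2)Q 3/3 satisfied
(3,3)Q 3/3 satisfied
(3,4)Q 3/3 satisfied
(3,5)Q 2/4 not
(3,6)P 0/3 not
(4,0)Q 2/2 satisfied
(4,1)Q 4/4 satisfied
(4,2)Q 3/3 satisfied
(4,3)Q 4/4 satisfied
(4,4)Q 3/3 satisfied
(4,5)Q 4/4 satisfied
(4,6)Q 2/3 satisfied
(5,0)Q 2/2 satisfied
(5,1)Q 2/2 satisfied
(5,3)Q 1/1 satisfied
(5,5)Q 2/2 satisfied
(5,6)Q 2/2 satisfied
For instance (0,2) has only 1/2 same-type neighbors, below 5/8.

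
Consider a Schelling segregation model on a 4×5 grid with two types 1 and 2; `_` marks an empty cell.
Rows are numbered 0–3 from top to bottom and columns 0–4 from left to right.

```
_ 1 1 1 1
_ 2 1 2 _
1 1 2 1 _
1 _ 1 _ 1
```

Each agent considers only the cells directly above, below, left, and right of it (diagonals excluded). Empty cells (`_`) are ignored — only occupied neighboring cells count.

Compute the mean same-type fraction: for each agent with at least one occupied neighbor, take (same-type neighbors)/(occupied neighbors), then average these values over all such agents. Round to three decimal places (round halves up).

0.442

Row 0: (0,1)1 1/2 · (0,2)1 3/3 · (0,3)1 2/3 · (0,4)1 1/1
Row 1: (1,1)2 0/3 · (1,2)1 1/4 · (1,3)2 0/3
Row 2: (2,0)1 2/2 · (2,1)1 1/3 · (2,2)2 0/4 · (2,3)1 0/2
Row 3: (3,0)1 1/1 · (3,2)1 0/1 · (3,4)1 — no occupied neighbors
Sum over 13 agents: 1/2 + 3/3 + 2/3 + 1/1 + 0/3 + 1/4 + 0/3 + 2/2 + 1/3 + 0/4 + 0/2 + 1/1 + 0/1 = 23/4; mean = 23/4 ÷ 13 = 23/52 = 0.442307… → 0.442.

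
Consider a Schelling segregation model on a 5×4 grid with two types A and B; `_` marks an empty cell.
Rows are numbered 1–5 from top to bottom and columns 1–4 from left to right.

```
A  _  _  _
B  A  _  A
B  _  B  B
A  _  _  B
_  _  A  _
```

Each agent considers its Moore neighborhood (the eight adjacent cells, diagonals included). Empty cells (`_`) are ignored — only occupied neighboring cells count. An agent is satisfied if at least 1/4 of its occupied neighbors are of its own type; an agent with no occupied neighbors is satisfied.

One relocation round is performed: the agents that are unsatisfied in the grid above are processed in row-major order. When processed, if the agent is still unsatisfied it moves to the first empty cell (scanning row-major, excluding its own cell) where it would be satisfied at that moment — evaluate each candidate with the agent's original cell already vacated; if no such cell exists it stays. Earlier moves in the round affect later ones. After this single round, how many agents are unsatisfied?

0

Initially unsatisfied (in order): (2,4), (4,1), (5,3).
  (2,4) → (1,2).
  (4,1) → (1,3).
  (5,3) → (1,4).
Resulting grid:
A A A A
B A _ _
B _ B B
_ _ _ B
_ _ _ _
All satisfied now.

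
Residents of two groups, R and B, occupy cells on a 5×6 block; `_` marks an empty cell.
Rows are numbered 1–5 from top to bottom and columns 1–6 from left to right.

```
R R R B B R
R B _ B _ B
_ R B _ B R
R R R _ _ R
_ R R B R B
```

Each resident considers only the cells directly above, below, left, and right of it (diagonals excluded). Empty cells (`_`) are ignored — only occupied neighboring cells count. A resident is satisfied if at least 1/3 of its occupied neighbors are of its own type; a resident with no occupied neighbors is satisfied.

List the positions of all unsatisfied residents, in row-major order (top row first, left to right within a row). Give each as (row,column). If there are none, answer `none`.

(1,6), (2,2), (2,6), (3,3), (3,5), (5,4), (5,5), (5,6)

(1,1)R 2/2 ✓
(1,2)R 2/3 ✓
(1,3)R 1/2 ✓
(1,4)B 2/3 ✓
(1,5)B 1/2 ✓
(1,6)R 0/2 ✗
(2,1)R 1/2 ✓
(2,2)B 0/3 ✗
(2,4)B 1/1 ✓
(2,6)B 0/2 ✗
(3,2)R 1/3 ✓
(3,3)B 0/2 ✗
(3,5)B 0/1 ✗
(3,6)R 1/3 ✓
(4,1)R 1/1 ✓
(4,2)R 4/4 ✓
(4,3)R 2/3 ✓
(4,6)R 1/2 ✓
(5,2)R 2/2 ✓
(5,3)R 2/3 ✓
(5,4)B 0/2 ✗
(5,5)R 0/2 ✗
(5,6)B 0/2 ✗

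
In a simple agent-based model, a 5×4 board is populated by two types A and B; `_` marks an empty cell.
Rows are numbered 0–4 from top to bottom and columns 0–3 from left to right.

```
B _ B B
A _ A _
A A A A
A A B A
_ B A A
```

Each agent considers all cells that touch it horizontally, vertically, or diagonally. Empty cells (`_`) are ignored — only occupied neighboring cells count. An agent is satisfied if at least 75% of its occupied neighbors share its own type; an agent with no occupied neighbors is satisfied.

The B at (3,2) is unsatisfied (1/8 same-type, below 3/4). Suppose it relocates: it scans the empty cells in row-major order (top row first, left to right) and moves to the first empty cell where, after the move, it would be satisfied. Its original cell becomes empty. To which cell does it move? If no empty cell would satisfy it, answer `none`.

none

Vacating (3,2). Empty cells in order:
  (0,1): 2/4 same-type → still unsatisfied.
  (1,1): 2/7 same-type → still unsatisfied.
  (1,3): 2/5 same-type → still unsatisfied.
  (4,0): 1/3 same-type → still unsatisfied.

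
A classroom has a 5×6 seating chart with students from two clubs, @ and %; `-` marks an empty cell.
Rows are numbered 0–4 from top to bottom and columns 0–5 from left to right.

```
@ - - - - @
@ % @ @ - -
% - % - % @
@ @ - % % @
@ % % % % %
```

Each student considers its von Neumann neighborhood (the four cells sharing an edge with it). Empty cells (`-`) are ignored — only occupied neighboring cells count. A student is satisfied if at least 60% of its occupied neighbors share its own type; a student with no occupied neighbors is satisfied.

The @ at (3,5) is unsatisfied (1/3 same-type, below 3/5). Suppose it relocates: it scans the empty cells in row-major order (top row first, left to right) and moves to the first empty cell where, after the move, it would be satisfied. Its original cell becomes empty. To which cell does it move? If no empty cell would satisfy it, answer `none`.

Vacating (3,5). Empty cells in order:
  (0,1): 1/2 same-type → still unsatisfied.
  (0,2): 1/1 same-type → satisfied — stop here.

(0,2)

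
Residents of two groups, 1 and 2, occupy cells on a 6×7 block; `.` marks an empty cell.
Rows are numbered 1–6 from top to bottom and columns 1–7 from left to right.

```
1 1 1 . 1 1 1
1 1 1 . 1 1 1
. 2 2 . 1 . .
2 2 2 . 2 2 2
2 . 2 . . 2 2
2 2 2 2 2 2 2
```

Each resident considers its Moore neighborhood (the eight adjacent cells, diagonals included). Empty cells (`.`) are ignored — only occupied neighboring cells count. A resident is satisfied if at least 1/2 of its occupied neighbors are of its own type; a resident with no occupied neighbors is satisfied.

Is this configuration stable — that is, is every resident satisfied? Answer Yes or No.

(1,1)1 3/3 ✓
(1,2)1 5/5 ✓
(1,3)1 3/3 ✓
(1,5)1 3/3 ✓
(1,6)1 5/5 ✓
(1,7)1 3/3 ✓
(2,1)1 3/4 ✓
(2,2)1 5/7 ✓
(2,3)1 3/5 ✓
(2,5)1 4/4 ✓
(2,6)1 6/6 ✓
(2,7)1 3/3 ✓
(3,2)2 4/7 ✓
(3,3)2 3/5 ✓
(3,5)1 2/4 ✓
(4,1)2 3/3 ✓
(4,2)2 6/6 ✓
(4,3)2 4/4 ✓
(4,5)2 2/3 ✓
(4,6)2 4/5 ✓
(4,7)2 3/3 ✓
(5,1)2 4/4 ✓
(5,3)2 5/5 ✓
(5,6)2 7/7 ✓
(5,7)2 5/5 ✓
(6,1)2 2/2 ✓
(6,2)2 4/4 ✓
(6,3)2 3/3 ✓
(6,4)2 3/3 ✓
(6,5)2 3/3 ✓
(6,6)2 4/4 ✓
(6,7)2 3/3 ✓
All meet the threshold, so the configuration is stable.

Yes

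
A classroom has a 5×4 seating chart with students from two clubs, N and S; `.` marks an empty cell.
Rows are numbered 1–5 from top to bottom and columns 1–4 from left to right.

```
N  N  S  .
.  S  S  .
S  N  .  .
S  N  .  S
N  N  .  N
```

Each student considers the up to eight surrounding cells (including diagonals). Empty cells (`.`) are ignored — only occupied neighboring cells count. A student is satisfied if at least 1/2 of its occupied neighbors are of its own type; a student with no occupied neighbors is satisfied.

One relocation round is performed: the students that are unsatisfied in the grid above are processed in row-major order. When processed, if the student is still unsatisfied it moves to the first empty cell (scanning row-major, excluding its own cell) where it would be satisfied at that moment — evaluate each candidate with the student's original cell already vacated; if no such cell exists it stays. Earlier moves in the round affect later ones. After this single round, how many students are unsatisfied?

3

Initially unsatisfied (in order): (1,2), (3,2), (4,1), (4,4), (5,4).
  (1,2) → (2,1).
  (3,2) → (4,3).
  (4,1) → (1,2).
  (4,4) → (1,4).
  (5,4): now satisfied by earlier moves; stays.
Resulting grid:
N S S S
N S S .
S . . .
. N N .
N N . N
Unsatisfied now: (1,1), (2,1), (3,1).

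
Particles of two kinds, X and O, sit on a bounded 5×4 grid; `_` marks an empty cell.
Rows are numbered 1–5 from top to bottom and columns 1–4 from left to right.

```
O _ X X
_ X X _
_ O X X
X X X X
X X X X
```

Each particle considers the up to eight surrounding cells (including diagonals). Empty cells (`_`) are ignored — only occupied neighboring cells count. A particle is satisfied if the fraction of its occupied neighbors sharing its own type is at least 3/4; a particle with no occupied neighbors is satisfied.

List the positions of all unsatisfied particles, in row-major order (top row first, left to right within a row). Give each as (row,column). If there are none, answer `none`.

(1,1)O 0/1 not
(1,3)X 3/3 satisfied
(1,4)X 2/2 satisfied
(2,2)X 3/5 not
(2,3)X 5/6 satisfied
(3,2)O 0/6 not
(3,3)X 6/7 satisfied
(3,4)X 4/4 satisfied
(4,1)X 3/4 satisfied
(4,2)X 6/7 satisfied
(4,3)X 7/8 satisfied
(4,4)X 5/5 satisfied
(5,1)X 3/3 satisfied
(5,2)X 5/5 satisfied
(5,3)X 5/5 satisfied
(5,4)X 3/3 satisfied

(1,1), (2,2), (3,2)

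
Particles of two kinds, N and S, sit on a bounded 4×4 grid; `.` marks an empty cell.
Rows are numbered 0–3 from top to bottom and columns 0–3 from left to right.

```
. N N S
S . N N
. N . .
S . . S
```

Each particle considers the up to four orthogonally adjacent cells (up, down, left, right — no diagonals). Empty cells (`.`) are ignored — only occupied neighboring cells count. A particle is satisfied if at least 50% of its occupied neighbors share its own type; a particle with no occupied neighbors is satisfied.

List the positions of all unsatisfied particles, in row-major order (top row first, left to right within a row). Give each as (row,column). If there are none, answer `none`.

(0,3)

(0,1)N 1/1 ✓
(0,2)N 2/3 ✓
(0,3)S 0/2 ✗
(1,0)S 0/0 ✓
(1,2)N 2/2 ✓
(1,3)N 1/2 ✓
(2,1)N 0/0 ✓
(3,0)S 0/0 ✓
(3,3)S 0/0 ✓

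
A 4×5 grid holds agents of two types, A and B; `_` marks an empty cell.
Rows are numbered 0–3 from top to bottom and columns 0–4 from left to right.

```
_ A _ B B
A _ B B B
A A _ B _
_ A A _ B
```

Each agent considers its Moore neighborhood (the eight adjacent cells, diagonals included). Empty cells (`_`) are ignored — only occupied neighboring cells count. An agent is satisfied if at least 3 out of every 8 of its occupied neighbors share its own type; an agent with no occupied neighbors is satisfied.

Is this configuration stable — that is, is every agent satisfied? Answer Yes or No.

Row 0: (0,1)A 1/2 ok · (0,3)B 4/4 ok · (0,4)B 3/3 ok
Row 1: (1,0)A 3/3 ok · (1,2)B 3/5 ok · (1,3)B 5/5 ok · (1,4)B 4/4 ok
Row 2: (2,0)A 3/3 ok · (2,1)A 4/5 ok · (2,3)B 4/5 ok
Row 3: (3,1)A 3/3 ok · (3,2)A 2/3 ok · (3,4)B 1/1 ok
All meet the threshold, so the configuration is stable.

Yes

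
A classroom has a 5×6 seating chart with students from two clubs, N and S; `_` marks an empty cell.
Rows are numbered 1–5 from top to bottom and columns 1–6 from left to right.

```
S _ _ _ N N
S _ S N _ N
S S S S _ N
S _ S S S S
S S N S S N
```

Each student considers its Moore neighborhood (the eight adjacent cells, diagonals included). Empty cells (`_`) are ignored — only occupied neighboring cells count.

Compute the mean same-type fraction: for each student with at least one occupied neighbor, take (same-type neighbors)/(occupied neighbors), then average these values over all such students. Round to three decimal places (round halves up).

(1,1)S 1/1
(1,5)N 3/3
(1,6)N 2/2
(2,1)S 3/3
(2,3)S 3/4
(2,4)N 1/4
(2,6)N 3/3
(3,1)S 3/3
(3,2)S 6/6
(3,3)S 5/6
(3,4)S 5/6
(3,6)N 1/3
(4,1)S 4/4
(4,3)S 6/7
(4,4)S 6/7
(4,5)S 5/7
(4,6)S 2/4
(5,1)S 2/2
(5,2)S 3/4
(5,3)N 0/4
(5,4)S 4/5
(5,5)S 4/5
(5,6)N 0/3
Sum over 23 students: 1/1 + 3/3 + 2/2 + 3/3 + 3/4 + 1/4 + 3/3 + 3/3 + 6/6 + 5/6 + 5/6 + 1/3 + 4/4 + 6/7 + 6/7 + 5/7 + 2/4 + 2/2 + 3/4 + 0/4 + 4/5 + 4/5 + 0/3 = 2419/140; mean = 2419/140 ÷ 23 = 2419/3220 = 0.751242… → 0.751.

0.751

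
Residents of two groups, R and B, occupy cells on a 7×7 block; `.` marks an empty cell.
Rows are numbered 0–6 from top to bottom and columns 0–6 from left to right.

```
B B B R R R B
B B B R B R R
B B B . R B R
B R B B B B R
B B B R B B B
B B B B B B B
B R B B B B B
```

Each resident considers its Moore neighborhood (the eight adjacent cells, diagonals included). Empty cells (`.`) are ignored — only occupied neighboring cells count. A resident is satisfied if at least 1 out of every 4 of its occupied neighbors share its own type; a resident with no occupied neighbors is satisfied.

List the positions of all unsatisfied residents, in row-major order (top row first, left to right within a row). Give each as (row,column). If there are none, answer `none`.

Row 0: (0,0)B 3/3 ok · (0,1)B 5/5 ok · (0,2)B 3/5 ok · (0,3)R 2/5 ok · (0,4)R 4/5 ok · (0,5)R 3/5 ok · (0,6)B 0/3 unhappy
Row 1: (1,0)B 5/5 ok · (1,1)B 8/8 ok · (1,2)B 5/7 ok · (1,3)R 3/7 ok · (1,4)B 1/7 unhappy · (1,5)R 5/8 ok · (1,6)R 3/5 ok
Row 2: (2,0)B 4/5 ok · (2,1)B 7/8 ok · (2,2)B 5/7 ok · (2,4)R 2/7 ok · (2,5)B 3/8 ok · (2,6)R 3/5 ok
Row 3: (3,0)B 4/5 ok · (3,1)R 0/8 unhappy · (3,2)B 5/7 ok · (3,3)B 5/7 ok · (3,4)B 5/7 ok · (3,5)B 5/8 ok · (3,6)R 1/5 unhappy
Row 4: (4,0)B 4/5 ok · (4,1)B 7/8 ok · (4,2)B 6/8 ok · (4,3)R 0/8 unhappy · (4,4)B 7/8 ok · (4,5)B 7/8 ok · (4,6)B 4/5 ok
Row 5: (5,0)B 4/5 ok · (5,1)B 7/8 ok · (5,2)B 6/8 ok · (5,3)B 7/8 ok · (5,4)B 7/8 ok · (5,5)B 8/8 ok · (5,6)B 5/5 ok
Row 6: (6,0)B 2/3 ok · (6,1)R 0/5 unhappy · (6,2)B 4/5 ok · (6,3)B 5/5 ok · (6,4)B 5/5 ok · (6,5)B 5/5 ok · (6,6)B 3/3 ok

(0,6), (1,4), (3,1), (3,6), (4,3), (6,1)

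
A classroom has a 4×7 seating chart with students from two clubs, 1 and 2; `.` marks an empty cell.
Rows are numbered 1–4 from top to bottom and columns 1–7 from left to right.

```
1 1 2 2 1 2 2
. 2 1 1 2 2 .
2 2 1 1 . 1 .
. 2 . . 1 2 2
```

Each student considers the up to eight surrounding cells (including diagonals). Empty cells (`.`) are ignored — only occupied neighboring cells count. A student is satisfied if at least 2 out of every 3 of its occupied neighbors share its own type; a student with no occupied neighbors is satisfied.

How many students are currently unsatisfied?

(1,1)1 1/2 unhappy
(1,2)1 2/4 unhappy
(1,3)2 2/5 unhappy
(1,4)2 2/5 unhappy
(1,5)1 1/5 unhappy
(1,6)2 3/4 ok
(1,7)2 2/2 ok
(2,2)2 3/7 unhappy
(2,3)1 4/8 unhappy
(2,4)1 4/7 unhappy
(2,5)2 3/7 unhappy
(2,6)2 3/5 unhappy
(3,1)2 3/3 ok
(3,2)2 3/5 unhappy
(3,3)1 3/6 unhappy
(3,4)1 4/5 ok
(3,6)1 1/5 unhappy
(4,2)2 2/3 ok
(4,5)1 2/3 ok
(4,6)2 1/3 unhappy
(4,7)2 1/2 unhappy
Unsatisfied: (1,1), (1,2), (1,3), (1,4), (1,5), (2,2), (2,3), (2,4), (2,5), (2,6), (3,2), (3,3), (3,6), (4,6), (4,7) — 15 in total.

15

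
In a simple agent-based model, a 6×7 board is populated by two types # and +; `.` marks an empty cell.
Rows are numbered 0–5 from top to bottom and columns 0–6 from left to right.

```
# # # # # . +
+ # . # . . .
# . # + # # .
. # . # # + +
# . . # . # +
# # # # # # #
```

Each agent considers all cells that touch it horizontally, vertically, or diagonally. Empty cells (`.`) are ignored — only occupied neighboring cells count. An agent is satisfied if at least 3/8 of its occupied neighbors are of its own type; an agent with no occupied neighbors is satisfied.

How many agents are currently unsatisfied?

Row 0: (0,0)# 2/3 ✓ · (0,1)# 3/4 ✓ · (0,2)# 4/4 ✓ · (0,3)# 3/3 ✓ · (0,4)# 2/2 ✓ · (0,6)+ 0/0 ✓
Row 1: (1,0)+ 0/4 ✗ · (1,1)# 5/6 ✓ · (1,3)# 5/6 ✓
Row 2: (2,0)# 2/3 ✓ · (2,2)# 4/5 ✓ · (2,3)+ 0/5 ✗ · (2,4)# 4/6 ✓ · (2,5)# 2/4 ✓
Row 3: (3,1)# 3/3 ✓ · (3,3)# 4/5 ✓ · (3,4)# 5/7 ✓ · (3,5)+ 2/6 ✗ · (3,6)+ 2/4 ✓
Row 4: (4,0)# 3/3 ✓ · (4,3)# 5/5 ✓ · (4,5)# 4/7 ✓ · (4,6)+ 2/5 ✓
Row 5: (5,0)# 2/2 ✓ · (5,1)# 3/3 ✓ · (5,2)# 3/3 ✓ · (5,3)# 3/3 ✓ · (5,4)# 4/4 ✓ · (5,5)# 3/4 ✓ · (5,6)# 2/3 ✓
Unsatisfied: (1,0), (2,3), (3,5) — 3 in total.

3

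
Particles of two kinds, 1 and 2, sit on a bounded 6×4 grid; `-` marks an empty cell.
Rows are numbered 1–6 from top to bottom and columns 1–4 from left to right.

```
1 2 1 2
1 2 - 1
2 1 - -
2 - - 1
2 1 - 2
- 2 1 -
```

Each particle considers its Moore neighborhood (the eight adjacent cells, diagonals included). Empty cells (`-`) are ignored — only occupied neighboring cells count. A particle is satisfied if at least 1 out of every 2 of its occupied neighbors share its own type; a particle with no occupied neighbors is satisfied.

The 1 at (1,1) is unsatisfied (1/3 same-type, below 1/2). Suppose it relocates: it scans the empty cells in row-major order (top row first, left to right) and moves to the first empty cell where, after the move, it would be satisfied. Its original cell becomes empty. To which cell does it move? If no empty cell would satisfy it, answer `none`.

Vacating (1,1). Empty cells in order:
  (2,3): 3/6 same-type → satisfied — stop here.

(2,3)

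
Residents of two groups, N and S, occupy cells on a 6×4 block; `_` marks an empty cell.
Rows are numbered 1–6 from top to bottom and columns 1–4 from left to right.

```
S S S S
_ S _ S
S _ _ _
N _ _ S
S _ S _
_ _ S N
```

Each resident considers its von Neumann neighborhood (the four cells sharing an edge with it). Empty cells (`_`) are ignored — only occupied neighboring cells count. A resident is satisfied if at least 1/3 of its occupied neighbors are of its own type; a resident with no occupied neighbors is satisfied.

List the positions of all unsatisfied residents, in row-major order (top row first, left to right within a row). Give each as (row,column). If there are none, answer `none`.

Row 1: (1,1)S 1/1 ✓ · (1,2)S 3/3 ✓ · (1,3)S 2/2 ✓ · (1,4)S 2/2 ✓
Row 2: (2,2)S 1/1 ✓ · (2,4)S 1/1 ✓
Row 3: (3,1)S 0/1 ✗
Row 4: (4,1)N 0/2 ✗ · (4,4)S 0/0 ✓
Row 5: (5,1)S 0/1 ✗ · (5,3)S 1/1 ✓
Row 6: (6,3)S 1/2 ✓ · (6,4)N 0/1 ✗

(3,1), (4,1), (5,1), (6,4)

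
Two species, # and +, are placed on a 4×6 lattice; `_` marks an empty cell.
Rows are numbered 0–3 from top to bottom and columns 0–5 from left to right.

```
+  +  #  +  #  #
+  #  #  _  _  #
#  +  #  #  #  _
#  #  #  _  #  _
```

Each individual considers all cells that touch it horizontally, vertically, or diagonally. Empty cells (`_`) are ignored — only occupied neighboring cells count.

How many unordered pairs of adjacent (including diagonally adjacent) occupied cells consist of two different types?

16

Scan each occupied cell's neighbors to the right and below (and the two forward diagonals) so each pair is counted once.
From row 0: 7 unlike of 15 pairs (running 7/15).
From row 1: 4 unlike of 11 pairs (running 11/26).
From row 2: 5 unlike of 14 pairs (running 16/40).
From row 3: 0 unlike of 2 pairs (running 16/42).
Total adjacent occupied pairs: 42; unlike-type pairs: 16.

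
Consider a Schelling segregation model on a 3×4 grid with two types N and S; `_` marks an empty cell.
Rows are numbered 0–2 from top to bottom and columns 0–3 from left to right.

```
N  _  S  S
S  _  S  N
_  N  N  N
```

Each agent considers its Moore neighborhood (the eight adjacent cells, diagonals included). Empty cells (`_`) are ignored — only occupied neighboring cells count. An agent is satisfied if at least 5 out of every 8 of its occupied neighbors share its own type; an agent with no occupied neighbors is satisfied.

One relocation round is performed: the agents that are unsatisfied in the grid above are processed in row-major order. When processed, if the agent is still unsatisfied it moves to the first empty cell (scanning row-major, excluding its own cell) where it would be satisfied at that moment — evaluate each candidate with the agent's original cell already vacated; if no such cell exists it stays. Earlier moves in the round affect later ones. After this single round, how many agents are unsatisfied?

4

Initially unsatisfied (in order): (0,0), (1,0), (1,2), (1,3), (2,1).
  (0,0): no empty cell satisfies it; stays.
  (1,0) → (0,1).
  (1,2): no empty cell satisfies it; stays.
  (1,3) → (1,0).
  (2,1): now satisfied by earlier moves; stays.
Resulting grid:
N S S S
N _ S _
_ N N N
Unsatisfied now: (0,0), (0,1), (1,2), (2,3).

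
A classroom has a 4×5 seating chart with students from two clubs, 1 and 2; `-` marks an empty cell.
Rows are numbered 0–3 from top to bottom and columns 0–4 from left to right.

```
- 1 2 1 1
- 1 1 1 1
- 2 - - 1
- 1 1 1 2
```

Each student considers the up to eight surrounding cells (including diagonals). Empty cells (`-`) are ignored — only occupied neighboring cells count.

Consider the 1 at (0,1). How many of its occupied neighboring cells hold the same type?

2

Occupied neighbors of (0,1): (0,2)=2, (1,1)=1, (1,2)=1.
Same type (1): 2 of 3.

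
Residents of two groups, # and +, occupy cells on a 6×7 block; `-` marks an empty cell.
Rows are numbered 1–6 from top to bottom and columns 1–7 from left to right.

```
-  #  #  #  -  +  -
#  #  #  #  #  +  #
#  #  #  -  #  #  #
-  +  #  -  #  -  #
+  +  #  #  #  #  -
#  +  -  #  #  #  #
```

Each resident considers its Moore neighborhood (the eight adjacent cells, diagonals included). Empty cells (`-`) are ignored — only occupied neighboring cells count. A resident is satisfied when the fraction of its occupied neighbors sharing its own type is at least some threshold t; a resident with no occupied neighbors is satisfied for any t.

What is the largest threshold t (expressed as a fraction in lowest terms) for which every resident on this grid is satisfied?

0/1

Row 1: (1,2)# 4/4 · (1,3)# 5/5 · (1,4)# 4/4 · (1,6)+ 1/3
Row 2: (2,1)# 4/4 · (2,2)# 7/7 · (2,3)# 7/7 · (2,4)# 6/6 · (2,5)# 4/6 · (2,6)+ 1/6 · (2,7)# 2/4
Row 3: (3,1)# 3/4 · (3,2)# 6/7 · (3,3)# 5/6 · (3,5)# 4/5 · (3,6)# 6/7 · (3,7)# 3/4
Row 4: (4,2)+ 2/7 · (4,3)# 4/6 · (4,5)# 5/5 · (4,7)# 3/3
Row 5: (5,1)+ 3/4 · (5,2)+ 3/6 · (5,3)# 3/6 · (5,4)# 6/6 · (5,5)# 6/6 · (5,6)# 6/6
Row 6: (6,1)# 0/3 · (6,2)+ 2/4 · (6,4)# 4/4 · (6,5)# 5/5 · (6,6)# 4/4 · (6,7)# 2/2
The smallest same-type fraction is 0/3 at (6,1), which reduces to 0/1. Any threshold above that leaves this resident unsatisfied.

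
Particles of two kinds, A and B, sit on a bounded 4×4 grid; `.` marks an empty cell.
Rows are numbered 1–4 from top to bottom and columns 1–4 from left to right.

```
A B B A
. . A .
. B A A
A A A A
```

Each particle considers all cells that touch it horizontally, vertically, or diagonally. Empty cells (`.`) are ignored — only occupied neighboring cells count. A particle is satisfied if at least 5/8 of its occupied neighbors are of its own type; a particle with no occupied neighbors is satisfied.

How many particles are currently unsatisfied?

Row 1: (1,1)A 0/1 not · (1,2)B 1/3 not · (1,3)B 1/3 not · (1,4)A 1/2 not
Row 2: (2,3)A 3/6 not
Row 3: (3,2)B 0/5 not · (3,3)A 5/6 satisfied · (3,4)A 4/4 satisfied
Row 4: (4,1)A 1/2 not · (4,2)A 3/4 satisfied · (4,3)A 4/5 satisfied · (4,4)A 3/3 satisfied
Unsatisfied: (1,1), (1,2), (1,3), (1,4), (2,3), (3,2), (4,1) — 7 in total.

7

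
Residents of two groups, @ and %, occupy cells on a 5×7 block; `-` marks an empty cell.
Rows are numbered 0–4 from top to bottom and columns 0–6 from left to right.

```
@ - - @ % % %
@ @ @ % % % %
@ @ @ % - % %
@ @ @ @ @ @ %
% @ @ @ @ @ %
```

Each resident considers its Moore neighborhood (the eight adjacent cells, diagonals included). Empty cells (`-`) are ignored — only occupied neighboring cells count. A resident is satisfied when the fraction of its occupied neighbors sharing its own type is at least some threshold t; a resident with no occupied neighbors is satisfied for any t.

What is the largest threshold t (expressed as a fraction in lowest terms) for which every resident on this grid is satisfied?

0/1

(0,0)@ 2/2
(0,3)@ 1/4
(0,4)% 4/5
(0,5)% 5/5
(0,6)% 3/3
(1,0)@ 4/4
(1,1)@ 6/6
(1,2)@ 4/6
(1,3)% 3/6
(1,4)% 6/7
(1,5)% 7/7
(1,6)% 5/5
(2,0)@ 5/5
(2,1)@ 8/8
(2,2)@ 6/8
(2,3)% 2/7
(2,5)% 5/7
(2,6)% 4/5
(3,0)@ 4/5
(3,1)@ 7/8
(3,2)@ 7/8
(3,3)@ 6/7
(3,4)@ 5/7
(3,5)@ 3/7
(3,6)% 3/5
(4,0)% 0/3
(4,1)@ 4/5
(4,2)@ 5/5
(4,3)@ 5/5
(4,4)@ 5/5
(4,5)@ 3/5
(4,6)% 1/3
The smallest same-type fraction is 0/3 at (4,0), which reduces to 0/1. Any threshold above that leaves this resident unsatisfied.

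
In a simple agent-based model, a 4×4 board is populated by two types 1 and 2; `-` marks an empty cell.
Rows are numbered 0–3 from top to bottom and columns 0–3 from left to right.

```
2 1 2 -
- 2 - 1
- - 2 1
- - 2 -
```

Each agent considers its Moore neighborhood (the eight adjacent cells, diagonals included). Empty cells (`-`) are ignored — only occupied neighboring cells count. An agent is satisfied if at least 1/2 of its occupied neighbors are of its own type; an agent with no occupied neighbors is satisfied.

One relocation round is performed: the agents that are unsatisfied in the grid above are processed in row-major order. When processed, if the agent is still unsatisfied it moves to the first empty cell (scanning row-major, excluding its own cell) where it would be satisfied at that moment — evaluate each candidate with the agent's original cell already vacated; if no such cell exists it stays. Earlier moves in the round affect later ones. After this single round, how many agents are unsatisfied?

Initially unsatisfied (in order): (0,1), (0,2), (1,3), (2,3).
  (0,1) → (0,3).
  (0,2) → (0,1).
  (1,3): now satisfied by earlier moves; stays.
  (2,3) → (0,2).
Resulting grid:
2 2 1 1
- 2 - 1
- - 2 -
- - 2 -
All satisfied now.

0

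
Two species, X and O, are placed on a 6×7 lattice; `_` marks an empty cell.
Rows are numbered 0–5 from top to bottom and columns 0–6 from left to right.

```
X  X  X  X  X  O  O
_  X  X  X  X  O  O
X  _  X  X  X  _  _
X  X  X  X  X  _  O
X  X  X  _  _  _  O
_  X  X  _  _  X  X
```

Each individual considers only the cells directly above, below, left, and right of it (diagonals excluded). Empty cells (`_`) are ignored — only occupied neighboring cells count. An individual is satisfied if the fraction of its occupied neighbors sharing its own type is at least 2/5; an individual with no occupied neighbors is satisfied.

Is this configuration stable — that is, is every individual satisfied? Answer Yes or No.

Row 0: (0,0)X 1/1 ✓ · (0,1)X 3/3 ✓ · (0,2)X 3/3 ✓ · (0,3)X 3/3 ✓ · (0,4)X 2/3 ✓ · (0,5)O 2/3 ✓ · (0,6)O 2/2 ✓
Row 1: (1,1)X 2/2 ✓ · (1,2)X 4/4 ✓ · (1,3)X 4/4 ✓ · (1,4)X 3/4 ✓ · (1,5)O 2/3 ✓ · (1,6)O 2/2 ✓
Row 2: (2,0)X 1/1 ✓ · (2,2)X 3/3 ✓ · (2,3)X 4/4 ✓ · (2,4)X 3/3 ✓
Row 3: (3,0)X 3/3 ✓ · (3,1)X 3/3 ✓ · (3,2)X 4/4 ✓ · (3,3)X 3/3 ✓ · (3,4)X 2/2 ✓ · (3,6)O 1/1 ✓
Row 4: (4,0)X 2/2 ✓ · (4,1)X 4/4 ✓ · (4,2)X 3/3 ✓ · (4,6)O 1/2 ✓
Row 5: (5,1)X 2/2 ✓ · (5,2)X 2/2 ✓ · (5,5)X 1/1 ✓ · (5,6)X 1/2 ✓
All meet the threshold, so the configuration is stable.

Yes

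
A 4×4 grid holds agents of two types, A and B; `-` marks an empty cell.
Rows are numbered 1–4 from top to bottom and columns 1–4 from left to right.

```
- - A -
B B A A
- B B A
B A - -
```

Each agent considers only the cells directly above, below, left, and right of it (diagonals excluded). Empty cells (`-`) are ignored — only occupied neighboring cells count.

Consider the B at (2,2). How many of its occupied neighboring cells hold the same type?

2

Occupied neighbors of (2,2): (3,2)=B, (2,1)=B, (2,3)=A.
Same type (B): 2 of 3.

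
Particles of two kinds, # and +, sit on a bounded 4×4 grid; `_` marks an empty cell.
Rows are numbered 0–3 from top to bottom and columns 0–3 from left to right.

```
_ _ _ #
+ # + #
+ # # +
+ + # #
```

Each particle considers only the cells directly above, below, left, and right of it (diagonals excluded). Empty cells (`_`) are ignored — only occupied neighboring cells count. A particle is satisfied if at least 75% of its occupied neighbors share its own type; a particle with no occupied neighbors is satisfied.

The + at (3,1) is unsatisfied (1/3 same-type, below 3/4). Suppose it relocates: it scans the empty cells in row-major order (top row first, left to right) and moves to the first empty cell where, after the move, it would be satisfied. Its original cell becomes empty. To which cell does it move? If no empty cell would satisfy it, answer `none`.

(0,0)

Vacating (3,1). Empty cells in order:
  (0,0): 1/1 same-type → satisfied — stop here.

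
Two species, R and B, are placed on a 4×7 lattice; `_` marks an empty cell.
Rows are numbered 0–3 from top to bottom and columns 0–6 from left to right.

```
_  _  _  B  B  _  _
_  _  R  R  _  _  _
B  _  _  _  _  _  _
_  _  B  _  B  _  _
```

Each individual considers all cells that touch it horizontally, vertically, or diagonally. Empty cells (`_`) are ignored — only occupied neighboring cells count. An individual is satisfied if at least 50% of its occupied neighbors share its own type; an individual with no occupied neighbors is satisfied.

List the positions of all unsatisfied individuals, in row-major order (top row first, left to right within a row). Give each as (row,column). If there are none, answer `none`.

Row 0: (0,3)B 1/3 ✗ · (0,4)B 1/2 ✓
Row 1: (1,2)R 1/2 ✓ · (1,3)R 1/3 ✗
Row 2: (2,0)B 0/0 ✓
Row 3: (3,2)B 0/0 ✓ · (3,4)B 0/0 ✓

(0,3), (1,3)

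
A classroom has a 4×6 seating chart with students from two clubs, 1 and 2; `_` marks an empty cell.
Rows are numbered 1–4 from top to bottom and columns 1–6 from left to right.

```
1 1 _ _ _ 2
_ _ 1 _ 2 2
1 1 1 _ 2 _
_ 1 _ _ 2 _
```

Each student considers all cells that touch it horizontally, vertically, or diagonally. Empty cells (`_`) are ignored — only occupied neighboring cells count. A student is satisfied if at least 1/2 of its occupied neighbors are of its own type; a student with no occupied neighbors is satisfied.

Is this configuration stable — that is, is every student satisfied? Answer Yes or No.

Yes

Row 1: (1,1)1 1/1 satisfied · (1,2)1 2/2 satisfied · (1,6)2 2/2 satisfied
Row 2: (2,3)1 3/3 satisfied · (2,5)2 3/3 satisfied · (2,6)2 3/3 satisfied
Row 3: (3,1)1 2/2 satisfied · (3,2)1 4/4 satisfied · (3,3)1 3/3 satisfied · (3,5)2 3/3 satisfied
Row 4: (4,2)1 3/3 satisfied · (4,5)2 1/1 satisfied
All meet the threshold, so the configuration is stable.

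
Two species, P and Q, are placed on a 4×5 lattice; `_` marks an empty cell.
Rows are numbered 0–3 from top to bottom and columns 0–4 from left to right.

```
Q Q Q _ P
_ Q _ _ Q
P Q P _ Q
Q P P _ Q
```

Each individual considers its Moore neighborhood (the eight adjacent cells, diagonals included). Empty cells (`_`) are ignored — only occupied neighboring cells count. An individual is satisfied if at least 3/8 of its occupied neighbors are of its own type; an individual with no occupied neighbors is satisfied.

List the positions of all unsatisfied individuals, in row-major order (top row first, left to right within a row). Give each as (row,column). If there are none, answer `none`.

(0,0)Q 2/2 satisfied
(0,1)Q 3/3 satisfied
(0,2)Q 2/2 satisfied
(0,4)P 0/1 not
(1,1)Q 4/6 satisfied
(1,4)Q 1/2 satisfied
(2,0)P 1/4 not
(2,1)Q 2/6 not
(2,2)P 2/4 satisfied
(2,4)Q 2/2 satisfied
(3,0)Q 1/3 not
(3,1)P 3/5 satisfied
(3,2)P 2/3 satisfied
(3,4)Q 1/1 satisfied

(0,4), (2,0), (2,1), (3,0)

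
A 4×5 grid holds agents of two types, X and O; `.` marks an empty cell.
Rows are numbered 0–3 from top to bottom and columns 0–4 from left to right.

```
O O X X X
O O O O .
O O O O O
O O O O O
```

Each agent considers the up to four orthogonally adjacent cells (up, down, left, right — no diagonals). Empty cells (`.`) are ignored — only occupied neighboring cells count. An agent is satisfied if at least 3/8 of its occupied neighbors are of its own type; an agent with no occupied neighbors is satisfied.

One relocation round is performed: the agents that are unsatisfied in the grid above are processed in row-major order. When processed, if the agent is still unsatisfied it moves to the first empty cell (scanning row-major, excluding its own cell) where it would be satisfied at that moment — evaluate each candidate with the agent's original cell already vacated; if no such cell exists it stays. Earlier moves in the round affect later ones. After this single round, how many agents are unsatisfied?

1

Initially unsatisfied (in order): (0,2).
  (0,2): no empty cell satisfies it; stays.
Resulting grid:
O O X X X
O O O O .
O O O O O
O O O O O
Unsatisfied now: (0,2).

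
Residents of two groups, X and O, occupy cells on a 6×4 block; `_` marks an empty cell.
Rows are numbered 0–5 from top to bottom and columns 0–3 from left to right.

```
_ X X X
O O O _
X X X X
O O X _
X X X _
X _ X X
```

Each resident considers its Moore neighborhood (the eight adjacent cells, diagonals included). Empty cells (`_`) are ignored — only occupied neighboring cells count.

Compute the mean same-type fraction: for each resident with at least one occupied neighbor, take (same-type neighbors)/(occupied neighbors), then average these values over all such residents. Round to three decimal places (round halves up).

0.518

Row 0: (0,1)X 1/4 · (0,2)X 2/4 · (0,3)X 1/2
Row 1: (1,0)O 1/4 · (1,1)O 2/7 · (1,2)O 1/7
Row 2: (2,0)X 1/5 · (2,1)X 3/8 · (2,2)X 3/6 · (2,3)X 2/3
Row 3: (3,0)O 1/5 · (3,1)O 1/8 · (3,2)X 5/6
Row 4: (4,0)X 2/4 · (4,1)X 5/7 · (4,2)X 4/5
Row 5: (5,0)X 2/2 · (5,2)X 3/3 · (5,3)X 2/2
Sum over 19 residents: 1/4 + 2/4 + 1/2 + 1/4 + 2/7 + 1/7 + 1/5 + 3/8 + 3/6 + 2/3 + 1/5 + 1/8 + 5/6 + 2/4 + 5/7 + 4/5 + 2/2 + 3/3 + 2/2 = 689/70; mean = 689/70 ÷ 19 = 689/1330 = 0.518045… → 0.518.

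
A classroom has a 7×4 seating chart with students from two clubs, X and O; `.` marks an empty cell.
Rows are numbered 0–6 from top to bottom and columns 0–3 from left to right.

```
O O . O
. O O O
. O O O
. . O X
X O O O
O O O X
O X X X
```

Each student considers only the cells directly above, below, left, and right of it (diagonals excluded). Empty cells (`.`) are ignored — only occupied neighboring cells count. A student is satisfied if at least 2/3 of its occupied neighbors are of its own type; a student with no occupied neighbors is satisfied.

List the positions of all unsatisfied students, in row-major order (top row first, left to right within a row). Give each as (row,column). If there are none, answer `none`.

Row 0: (0,0)O 1/1 ok · (0,1)O 2/2 ok · (0,3)O 1/1 ok
Row 1: (1,1)O 3/3 ok · (1,2)O 3/3 ok · (1,3)O 3/3 ok
Row 2: (2,1)O 2/2 ok · (2,2)O 4/4 ok · (2,3)O 2/3 ok
Row 3: (3,2)O 2/3 ok · (3,3)X 0/3 unhappy
Row 4: (4,0)X 0/2 unhappy · (4,1)O 2/3 ok · (4,2)O 4/4 ok · (4,3)O 1/3 unhappy
Row 5: (5,0)O 2/3 ok · (5,1)O 3/4 ok · (5,2)O 2/4 unhappy · (5,3)X 1/3 unhappy
Row 6: (6,0)O 1/2 unhappy · (6,1)X 1/3 unhappy · (6,2)X 2/3 ok · (6,3)X 2/2 ok

(3,3), (4,0), (4,3), (5,2), (5,3), (6,0), (6,1)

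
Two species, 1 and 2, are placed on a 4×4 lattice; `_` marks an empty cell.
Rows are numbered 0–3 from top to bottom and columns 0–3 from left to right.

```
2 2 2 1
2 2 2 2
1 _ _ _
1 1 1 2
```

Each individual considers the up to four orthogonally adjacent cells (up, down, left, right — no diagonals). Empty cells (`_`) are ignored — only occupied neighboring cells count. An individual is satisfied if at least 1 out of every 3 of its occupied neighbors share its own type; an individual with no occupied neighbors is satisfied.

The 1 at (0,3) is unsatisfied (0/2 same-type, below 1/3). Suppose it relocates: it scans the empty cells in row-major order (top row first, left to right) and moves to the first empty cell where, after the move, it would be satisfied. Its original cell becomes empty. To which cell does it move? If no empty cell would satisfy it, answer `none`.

(2,1)

Vacating (0,3). Empty cells in order:
  (2,1): 2/3 same-type → satisfied — stop here.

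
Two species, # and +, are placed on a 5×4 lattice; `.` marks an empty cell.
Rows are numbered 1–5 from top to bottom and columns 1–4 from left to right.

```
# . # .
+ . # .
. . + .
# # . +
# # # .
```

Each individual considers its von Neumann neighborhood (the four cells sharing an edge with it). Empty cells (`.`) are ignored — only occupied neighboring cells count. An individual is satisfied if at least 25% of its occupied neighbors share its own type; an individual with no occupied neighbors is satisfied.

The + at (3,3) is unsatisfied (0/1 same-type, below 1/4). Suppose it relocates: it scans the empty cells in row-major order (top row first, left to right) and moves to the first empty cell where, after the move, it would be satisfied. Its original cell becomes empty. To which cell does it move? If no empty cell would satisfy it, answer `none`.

Vacating (3,3). Empty cells in order:
  (1,2): 0/2 same-type → still unsatisfied.
  (1,4): 0/1 same-type → still unsatisfied.
  (2,2): 1/2 same-type → satisfied — stop here.

(2,2)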